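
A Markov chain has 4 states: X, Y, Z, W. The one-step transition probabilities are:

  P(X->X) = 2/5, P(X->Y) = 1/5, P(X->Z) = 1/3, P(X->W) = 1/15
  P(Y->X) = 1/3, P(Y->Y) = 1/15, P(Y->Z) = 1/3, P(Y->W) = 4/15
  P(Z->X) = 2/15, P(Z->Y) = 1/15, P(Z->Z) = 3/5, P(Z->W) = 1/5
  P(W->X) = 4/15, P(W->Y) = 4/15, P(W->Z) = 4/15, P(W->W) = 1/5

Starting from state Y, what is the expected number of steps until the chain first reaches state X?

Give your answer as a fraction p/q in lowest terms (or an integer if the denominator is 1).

Answer: 2625/608

Derivation:
Let h_i = expected steps to first reach X from state i.
Boundary: h_X = 0.
First-step equations for the other states:
  h_Y = 1 + 1/3*h_X + 1/15*h_Y + 1/3*h_Z + 4/15*h_W
  h_Z = 1 + 2/15*h_X + 1/15*h_Y + 3/5*h_Z + 1/5*h_W
  h_W = 1 + 4/15*h_X + 4/15*h_Y + 4/15*h_Z + 1/5*h_W

Substituting h_X = 0 and rearranging gives the linear system (I - Q) h = 1:
  [14/15, -1/3, -4/15] . (h_Y, h_Z, h_W) = 1
  [-1/15, 2/5, -1/5] . (h_Y, h_Z, h_W) = 1
  [-4/15, -4/15, 4/5] . (h_Y, h_Z, h_W) = 1

Solving yields:
  h_Y = 2625/608
  h_Z = 1665/304
  h_W = 2745/608

Starting state is Y, so the expected hitting time is h_Y = 2625/608.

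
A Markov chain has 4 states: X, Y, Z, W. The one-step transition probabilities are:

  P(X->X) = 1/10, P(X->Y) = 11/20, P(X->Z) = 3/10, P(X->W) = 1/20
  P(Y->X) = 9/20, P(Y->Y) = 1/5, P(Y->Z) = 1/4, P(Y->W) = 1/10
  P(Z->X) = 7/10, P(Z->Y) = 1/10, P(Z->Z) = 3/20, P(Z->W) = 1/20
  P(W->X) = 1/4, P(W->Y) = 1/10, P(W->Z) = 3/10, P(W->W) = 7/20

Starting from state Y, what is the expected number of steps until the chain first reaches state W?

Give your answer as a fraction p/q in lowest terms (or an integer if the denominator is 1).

Answer: 11780/811

Derivation:
Let h_i = expected steps to first reach W from state i.
Boundary: h_W = 0.
First-step equations for the other states:
  h_X = 1 + 1/10*h_X + 11/20*h_Y + 3/10*h_Z + 1/20*h_W
  h_Y = 1 + 9/20*h_X + 1/5*h_Y + 1/4*h_Z + 1/10*h_W
  h_Z = 1 + 7/10*h_X + 1/10*h_Y + 3/20*h_Z + 1/20*h_W

Substituting h_W = 0 and rearranging gives the linear system (I - Q) h = 1:
  [9/10, -11/20, -3/10] . (h_X, h_Y, h_Z) = 1
  [-9/20, 4/5, -1/4] . (h_X, h_Y, h_Z) = 1
  [-7/10, -1/10, 17/20] . (h_X, h_Y, h_Z) = 1

Solving yields:
  h_X = 12240/811
  h_Y = 11780/811
  h_Z = 12420/811

Starting state is Y, so the expected hitting time is h_Y = 11780/811.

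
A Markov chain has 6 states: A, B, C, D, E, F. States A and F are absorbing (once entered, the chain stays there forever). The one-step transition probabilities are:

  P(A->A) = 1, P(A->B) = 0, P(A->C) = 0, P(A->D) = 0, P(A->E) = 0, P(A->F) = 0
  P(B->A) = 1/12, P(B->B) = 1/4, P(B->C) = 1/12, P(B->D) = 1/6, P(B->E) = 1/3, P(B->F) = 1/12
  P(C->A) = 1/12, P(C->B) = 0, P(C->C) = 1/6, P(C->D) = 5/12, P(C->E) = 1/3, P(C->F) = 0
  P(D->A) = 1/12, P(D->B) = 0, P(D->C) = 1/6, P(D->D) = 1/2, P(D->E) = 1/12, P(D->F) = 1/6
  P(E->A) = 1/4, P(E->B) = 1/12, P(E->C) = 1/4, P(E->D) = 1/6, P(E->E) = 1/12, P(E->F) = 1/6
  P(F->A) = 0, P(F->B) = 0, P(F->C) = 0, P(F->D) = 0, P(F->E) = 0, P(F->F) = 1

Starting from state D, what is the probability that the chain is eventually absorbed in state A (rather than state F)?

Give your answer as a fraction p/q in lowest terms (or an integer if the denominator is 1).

Answer: 780/1789

Derivation:
Let a_i = P(absorbed in A | start in state i).
Boundary conditions: a_A = 1, a_F = 0.
For each transient state i, a_i = sum_j P(i->j) * a_j:
  a_B = 1/12*a_A + 1/4*a_B + 1/12*a_C + 1/6*a_D + 1/3*a_E + 1/12*a_F
  a_C = 1/12*a_A + 0*a_B + 1/6*a_C + 5/12*a_D + 1/3*a_E + 0*a_F
  a_D = 1/12*a_A + 0*a_B + 1/6*a_C + 1/2*a_D + 1/12*a_E + 1/6*a_F
  a_E = 1/4*a_A + 1/12*a_B + 1/4*a_C + 1/6*a_D + 1/12*a_E + 1/6*a_F

Substituting a_A = 1 and a_F = 0, rearrange to (I - Q) a = r where r[i] = P(i -> A):
  [3/4, -1/12, -1/6, -1/3] . (a_B, a_C, a_D, a_E) = 1/12
  [0, 5/6, -5/12, -1/3] . (a_B, a_C, a_D, a_E) = 1/12
  [0, -1/6, 1/2, -1/12] . (a_B, a_C, a_D, a_E) = 1/12
  [-1/12, -1/4, -1/6, 11/12] . (a_B, a_C, a_D, a_E) = 1/4

Solving yields:
  a_B = 1823/3578
  a_C = 1917/3578
  a_D = 780/1789
  a_E = 974/1789

Starting state is D, so the absorption probability is a_D = 780/1789.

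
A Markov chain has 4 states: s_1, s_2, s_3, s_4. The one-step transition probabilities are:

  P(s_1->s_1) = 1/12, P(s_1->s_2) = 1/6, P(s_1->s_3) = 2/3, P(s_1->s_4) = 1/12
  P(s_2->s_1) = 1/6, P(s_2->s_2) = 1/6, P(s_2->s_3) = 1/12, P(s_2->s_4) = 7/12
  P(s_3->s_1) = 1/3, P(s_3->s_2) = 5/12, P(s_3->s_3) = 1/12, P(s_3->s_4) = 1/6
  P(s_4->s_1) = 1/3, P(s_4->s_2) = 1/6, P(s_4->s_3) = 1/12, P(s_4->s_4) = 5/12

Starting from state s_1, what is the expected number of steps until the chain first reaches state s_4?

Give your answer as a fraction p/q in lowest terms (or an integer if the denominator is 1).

Answer: 2988/703

Derivation:
Let h_i = expected steps to first reach s_4 from state i.
Boundary: h_s_4 = 0.
First-step equations for the other states:
  h_s_1 = 1 + 1/12*h_s_1 + 1/6*h_s_2 + 2/3*h_s_3 + 1/12*h_s_4
  h_s_2 = 1 + 1/6*h_s_1 + 1/6*h_s_2 + 1/12*h_s_3 + 7/12*h_s_4
  h_s_3 = 1 + 1/3*h_s_1 + 5/12*h_s_2 + 1/12*h_s_3 + 1/6*h_s_4

Substituting h_s_4 = 0 and rearranging gives the linear system (I - Q) h = 1:
  [11/12, -1/6, -2/3] . (h_s_1, h_s_2, h_s_3) = 1
  [-1/6, 5/6, -1/12] . (h_s_1, h_s_2, h_s_3) = 1
  [-1/3, -5/12, 11/12] . (h_s_1, h_s_2, h_s_3) = 1

Solving yields:
  h_s_1 = 2988/703
  h_s_2 = 1704/703
  h_s_3 = 2628/703

Starting state is s_1, so the expected hitting time is h_s_1 = 2988/703.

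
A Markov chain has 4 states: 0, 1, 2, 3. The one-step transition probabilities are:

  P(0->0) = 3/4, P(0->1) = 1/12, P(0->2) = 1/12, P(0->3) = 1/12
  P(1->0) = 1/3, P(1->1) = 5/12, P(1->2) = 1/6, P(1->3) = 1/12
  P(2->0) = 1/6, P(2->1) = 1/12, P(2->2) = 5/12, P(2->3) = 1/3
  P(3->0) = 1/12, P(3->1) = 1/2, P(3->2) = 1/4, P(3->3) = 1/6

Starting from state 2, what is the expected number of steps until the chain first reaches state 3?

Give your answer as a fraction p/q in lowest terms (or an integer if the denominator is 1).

Answer: 480/91

Derivation:
Let h_i = expected steps to first reach 3 from state i.
Boundary: h_3 = 0.
First-step equations for the other states:
  h_0 = 1 + 3/4*h_0 + 1/12*h_1 + 1/12*h_2 + 1/12*h_3
  h_1 = 1 + 1/3*h_0 + 5/12*h_1 + 1/6*h_2 + 1/12*h_3
  h_2 = 1 + 1/6*h_0 + 1/12*h_1 + 5/12*h_2 + 1/3*h_3

Substituting h_3 = 0 and rearranging gives the linear system (I - Q) h = 1:
  [1/4, -1/12, -1/12] . (h_0, h_1, h_2) = 1
  [-1/3, 7/12, -1/6] . (h_0, h_1, h_2) = 1
  [-1/6, -1/12, 7/12] . (h_0, h_1, h_2) = 1

Solving yields:
  h_0 = 768/91
  h_1 = 732/91
  h_2 = 480/91

Starting state is 2, so the expected hitting time is h_2 = 480/91.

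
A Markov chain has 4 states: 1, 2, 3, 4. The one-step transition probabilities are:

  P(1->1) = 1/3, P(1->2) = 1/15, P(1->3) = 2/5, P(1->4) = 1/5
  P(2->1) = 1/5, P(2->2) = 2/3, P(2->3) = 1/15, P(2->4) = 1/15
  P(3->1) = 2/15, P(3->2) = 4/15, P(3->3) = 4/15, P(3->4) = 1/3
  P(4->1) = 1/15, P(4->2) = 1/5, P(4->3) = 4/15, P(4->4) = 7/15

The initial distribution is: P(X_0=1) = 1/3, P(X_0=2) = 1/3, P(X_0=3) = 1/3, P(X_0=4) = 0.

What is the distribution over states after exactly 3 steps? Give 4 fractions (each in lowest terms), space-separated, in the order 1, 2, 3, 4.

Propagating the distribution step by step (d_{t+1} = d_t * P):
d_0 = (1=1/3, 2=1/3, 3=1/3, 4=0)
  d_1[1] = 1/3*1/3 + 1/3*1/5 + 1/3*2/15 + 0*1/15 = 2/9
  d_1[2] = 1/3*1/15 + 1/3*2/3 + 1/3*4/15 + 0*1/5 = 1/3
  d_1[3] = 1/3*2/5 + 1/3*1/15 + 1/3*4/15 + 0*4/15 = 11/45
  d_1[4] = 1/3*1/5 + 1/3*1/15 + 1/3*1/3 + 0*7/15 = 1/5
d_1 = (1=2/9, 2=1/3, 3=11/45, 4=1/5)
  d_2[1] = 2/9*1/3 + 1/3*1/5 + 11/45*2/15 + 1/5*1/15 = 14/75
  d_2[2] = 2/9*1/15 + 1/3*2/3 + 11/45*4/15 + 1/5*1/5 = 77/225
  d_2[3] = 2/9*2/5 + 1/3*1/15 + 11/45*4/15 + 1/5*4/15 = 31/135
  d_2[4] = 2/9*1/5 + 1/3*1/15 + 11/45*1/3 + 1/5*7/15 = 163/675
d_2 = (1=14/75, 2=77/225, 3=31/135, 4=163/675)
  d_3[1] = 14/75*1/3 + 77/225*1/5 + 31/135*2/15 + 163/675*1/15 = 1796/10125
  d_3[2] = 14/75*1/15 + 77/225*2/3 + 31/135*4/15 + 163/675*1/5 = 709/2025
  d_3[3] = 14/75*2/5 + 77/225*1/15 + 31/135*4/15 + 163/675*4/15 = 251/1125
  d_3[4] = 14/75*1/5 + 77/225*1/15 + 31/135*1/3 + 163/675*7/15 = 101/405
d_3 = (1=1796/10125, 2=709/2025, 3=251/1125, 4=101/405)

Answer: 1796/10125 709/2025 251/1125 101/405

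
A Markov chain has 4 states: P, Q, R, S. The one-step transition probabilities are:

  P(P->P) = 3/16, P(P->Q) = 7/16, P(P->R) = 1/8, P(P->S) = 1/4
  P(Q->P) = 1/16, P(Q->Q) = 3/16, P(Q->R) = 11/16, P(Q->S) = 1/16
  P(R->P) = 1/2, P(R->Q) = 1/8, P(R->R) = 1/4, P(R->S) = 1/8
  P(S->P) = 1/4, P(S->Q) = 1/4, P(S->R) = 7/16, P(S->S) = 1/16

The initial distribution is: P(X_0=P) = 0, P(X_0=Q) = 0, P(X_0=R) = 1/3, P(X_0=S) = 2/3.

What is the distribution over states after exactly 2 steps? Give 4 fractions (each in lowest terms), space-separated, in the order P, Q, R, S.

Propagating the distribution step by step (d_{t+1} = d_t * P):
d_0 = (P=0, Q=0, R=1/3, S=2/3)
  d_1[P] = 0*3/16 + 0*1/16 + 1/3*1/2 + 2/3*1/4 = 1/3
  d_1[Q] = 0*7/16 + 0*3/16 + 1/3*1/8 + 2/3*1/4 = 5/24
  d_1[R] = 0*1/8 + 0*11/16 + 1/3*1/4 + 2/3*7/16 = 3/8
  d_1[S] = 0*1/4 + 0*1/16 + 1/3*1/8 + 2/3*1/16 = 1/12
d_1 = (P=1/3, Q=5/24, R=3/8, S=1/12)
  d_2[P] = 1/3*3/16 + 5/24*1/16 + 3/8*1/2 + 1/12*1/4 = 109/384
  d_2[Q] = 1/3*7/16 + 5/24*3/16 + 3/8*1/8 + 1/12*1/4 = 97/384
  d_2[R] = 1/3*1/8 + 5/24*11/16 + 3/8*1/4 + 1/12*7/16 = 121/384
  d_2[S] = 1/3*1/4 + 5/24*1/16 + 3/8*1/8 + 1/12*1/16 = 19/128
d_2 = (P=109/384, Q=97/384, R=121/384, S=19/128)

Answer: 109/384 97/384 121/384 19/128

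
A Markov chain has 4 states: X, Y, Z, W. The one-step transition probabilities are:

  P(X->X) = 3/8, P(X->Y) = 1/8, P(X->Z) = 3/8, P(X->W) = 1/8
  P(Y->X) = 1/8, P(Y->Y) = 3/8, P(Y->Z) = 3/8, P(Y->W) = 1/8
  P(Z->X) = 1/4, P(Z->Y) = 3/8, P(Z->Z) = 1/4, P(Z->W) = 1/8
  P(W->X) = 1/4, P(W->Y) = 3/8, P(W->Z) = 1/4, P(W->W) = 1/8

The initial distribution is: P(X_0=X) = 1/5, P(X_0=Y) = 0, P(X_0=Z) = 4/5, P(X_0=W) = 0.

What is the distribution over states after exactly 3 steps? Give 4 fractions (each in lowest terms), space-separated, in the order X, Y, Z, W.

Answer: 31/128 201/640 51/160 1/8

Derivation:
Propagating the distribution step by step (d_{t+1} = d_t * P):
d_0 = (X=1/5, Y=0, Z=4/5, W=0)
  d_1[X] = 1/5*3/8 + 0*1/8 + 4/5*1/4 + 0*1/4 = 11/40
  d_1[Y] = 1/5*1/8 + 0*3/8 + 4/5*3/8 + 0*3/8 = 13/40
  d_1[Z] = 1/5*3/8 + 0*3/8 + 4/5*1/4 + 0*1/4 = 11/40
  d_1[W] = 1/5*1/8 + 0*1/8 + 4/5*1/8 + 0*1/8 = 1/8
d_1 = (X=11/40, Y=13/40, Z=11/40, W=1/8)
  d_2[X] = 11/40*3/8 + 13/40*1/8 + 11/40*1/4 + 1/8*1/4 = 39/160
  d_2[Y] = 11/40*1/8 + 13/40*3/8 + 11/40*3/8 + 1/8*3/8 = 49/160
  d_2[Z] = 11/40*3/8 + 13/40*3/8 + 11/40*1/4 + 1/8*1/4 = 13/40
  d_2[W] = 11/40*1/8 + 13/40*1/8 + 11/40*1/8 + 1/8*1/8 = 1/8
d_2 = (X=39/160, Y=49/160, Z=13/40, W=1/8)
  d_3[X] = 39/160*3/8 + 49/160*1/8 + 13/40*1/4 + 1/8*1/4 = 31/128
  d_3[Y] = 39/160*1/8 + 49/160*3/8 + 13/40*3/8 + 1/8*3/8 = 201/640
  d_3[Z] = 39/160*3/8 + 49/160*3/8 + 13/40*1/4 + 1/8*1/4 = 51/160
  d_3[W] = 39/160*1/8 + 49/160*1/8 + 13/40*1/8 + 1/8*1/8 = 1/8
d_3 = (X=31/128, Y=201/640, Z=51/160, W=1/8)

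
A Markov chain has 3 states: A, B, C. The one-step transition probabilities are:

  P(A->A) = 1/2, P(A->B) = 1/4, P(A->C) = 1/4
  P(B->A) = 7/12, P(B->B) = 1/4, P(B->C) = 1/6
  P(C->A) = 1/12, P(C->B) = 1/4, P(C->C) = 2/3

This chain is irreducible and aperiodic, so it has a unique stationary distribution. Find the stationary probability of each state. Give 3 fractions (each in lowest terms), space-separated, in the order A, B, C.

Answer: 5/14 1/4 11/28

Derivation:
The stationary distribution satisfies pi = pi * P, i.e.:
  pi_A = 1/2*pi_A + 7/12*pi_B + 1/12*pi_C
  pi_B = 1/4*pi_A + 1/4*pi_B + 1/4*pi_C
  pi_C = 1/4*pi_A + 1/6*pi_B + 2/3*pi_C
with normalization: pi_A + pi_B + pi_C = 1.

Using the first 2 balance equations plus normalization, the linear system A*pi = b is:
  [-1/2, 7/12, 1/12] . pi = 0
  [1/4, -3/4, 1/4] . pi = 0
  [1, 1, 1] . pi = 1

Solving yields:
  pi_A = 5/14
  pi_B = 1/4
  pi_C = 11/28

Verification (pi * P):
  5/14*1/2 + 1/4*7/12 + 11/28*1/12 = 5/14 = pi_A  (ok)
  5/14*1/4 + 1/4*1/4 + 11/28*1/4 = 1/4 = pi_B  (ok)
  5/14*1/4 + 1/4*1/6 + 11/28*2/3 = 11/28 = pi_C  (ok)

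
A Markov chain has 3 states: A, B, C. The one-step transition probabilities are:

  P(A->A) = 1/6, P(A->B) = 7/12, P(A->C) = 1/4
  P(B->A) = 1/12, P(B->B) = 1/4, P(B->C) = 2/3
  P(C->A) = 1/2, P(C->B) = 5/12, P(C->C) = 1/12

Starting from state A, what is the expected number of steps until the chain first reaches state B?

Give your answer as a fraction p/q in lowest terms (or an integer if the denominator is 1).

Let h_i = expected steps to first reach B from state i.
Boundary: h_B = 0.
First-step equations for the other states:
  h_A = 1 + 1/6*h_A + 7/12*h_B + 1/4*h_C
  h_C = 1 + 1/2*h_A + 5/12*h_B + 1/12*h_C

Substituting h_B = 0 and rearranging gives the linear system (I - Q) h = 1:
  [5/6, -1/4] . (h_A, h_C) = 1
  [-1/2, 11/12] . (h_A, h_C) = 1

Solving yields:
  h_A = 42/23
  h_C = 48/23

Starting state is A, so the expected hitting time is h_A = 42/23.

Answer: 42/23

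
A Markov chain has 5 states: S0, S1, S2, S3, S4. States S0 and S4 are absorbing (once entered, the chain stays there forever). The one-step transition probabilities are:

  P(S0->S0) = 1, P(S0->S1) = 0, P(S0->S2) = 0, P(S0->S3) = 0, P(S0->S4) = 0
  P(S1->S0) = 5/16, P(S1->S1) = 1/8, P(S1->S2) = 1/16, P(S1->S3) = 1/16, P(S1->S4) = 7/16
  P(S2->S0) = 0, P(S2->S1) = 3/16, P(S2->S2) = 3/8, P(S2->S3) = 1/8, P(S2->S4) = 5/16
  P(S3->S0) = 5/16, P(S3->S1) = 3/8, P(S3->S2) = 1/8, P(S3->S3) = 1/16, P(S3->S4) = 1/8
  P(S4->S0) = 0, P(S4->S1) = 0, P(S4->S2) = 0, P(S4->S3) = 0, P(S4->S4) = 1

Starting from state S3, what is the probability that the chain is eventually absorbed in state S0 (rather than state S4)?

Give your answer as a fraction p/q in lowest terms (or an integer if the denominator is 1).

Answer: 1015/1921

Derivation:
Let a_i = P(absorbed in S0 | start in state i).
Boundary conditions: a_S0 = 1, a_S4 = 0.
For each transient state i, a_i = sum_j P(i->j) * a_j:
  a_S1 = 5/16*a_S0 + 1/8*a_S1 + 1/16*a_S2 + 1/16*a_S3 + 7/16*a_S4
  a_S2 = 0*a_S0 + 3/16*a_S1 + 3/8*a_S2 + 1/8*a_S3 + 5/16*a_S4
  a_S3 = 5/16*a_S0 + 3/8*a_S1 + 1/8*a_S2 + 1/16*a_S3 + 1/8*a_S4

Substituting a_S0 = 1 and a_S4 = 0, rearrange to (I - Q) a = r where r[i] = P(i -> S0):
  [7/8, -1/16, -1/16] . (a_S1, a_S2, a_S3) = 5/16
  [-3/16, 5/8, -1/8] . (a_S1, a_S2, a_S3) = 0
  [-3/8, -1/8, 15/16] . (a_S1, a_S2, a_S3) = 5/16

Solving yields:
  a_S1 = 790/1921
  a_S2 = 440/1921
  a_S3 = 1015/1921

Starting state is S3, so the absorption probability is a_S3 = 1015/1921.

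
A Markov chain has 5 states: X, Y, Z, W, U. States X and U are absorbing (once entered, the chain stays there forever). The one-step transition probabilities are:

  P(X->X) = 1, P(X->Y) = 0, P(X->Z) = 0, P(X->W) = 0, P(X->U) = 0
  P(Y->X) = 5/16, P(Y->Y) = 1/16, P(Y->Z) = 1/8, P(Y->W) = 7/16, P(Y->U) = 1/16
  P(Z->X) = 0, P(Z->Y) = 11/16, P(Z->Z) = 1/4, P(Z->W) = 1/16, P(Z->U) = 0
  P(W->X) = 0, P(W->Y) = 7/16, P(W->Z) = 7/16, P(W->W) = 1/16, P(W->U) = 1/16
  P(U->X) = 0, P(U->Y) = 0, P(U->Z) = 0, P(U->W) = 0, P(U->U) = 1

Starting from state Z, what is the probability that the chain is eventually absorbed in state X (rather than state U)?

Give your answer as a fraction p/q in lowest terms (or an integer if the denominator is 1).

Let a_i = P(absorbed in X | start in state i).
Boundary conditions: a_X = 1, a_U = 0.
For each transient state i, a_i = sum_j P(i->j) * a_j:
  a_Y = 5/16*a_X + 1/16*a_Y + 1/8*a_Z + 7/16*a_W + 1/16*a_U
  a_Z = 0*a_X + 11/16*a_Y + 1/4*a_Z + 1/16*a_W + 0*a_U
  a_W = 0*a_X + 7/16*a_Y + 7/16*a_Z + 1/16*a_W + 1/16*a_U

Substituting a_X = 1 and a_U = 0, rearrange to (I - Q) a = r where r[i] = P(i -> X):
  [15/16, -1/8, -7/16] . (a_Y, a_Z, a_W) = 5/16
  [-11/16, 3/4, -1/16] . (a_Y, a_Z, a_W) = 0
  [-7/16, -7/16, 15/16] . (a_Y, a_Z, a_W) = 0

Solving yields:
  a_Y = 865/1124
  a_Z = 215/281
  a_W = 805/1124

Starting state is Z, so the absorption probability is a_Z = 215/281.

Answer: 215/281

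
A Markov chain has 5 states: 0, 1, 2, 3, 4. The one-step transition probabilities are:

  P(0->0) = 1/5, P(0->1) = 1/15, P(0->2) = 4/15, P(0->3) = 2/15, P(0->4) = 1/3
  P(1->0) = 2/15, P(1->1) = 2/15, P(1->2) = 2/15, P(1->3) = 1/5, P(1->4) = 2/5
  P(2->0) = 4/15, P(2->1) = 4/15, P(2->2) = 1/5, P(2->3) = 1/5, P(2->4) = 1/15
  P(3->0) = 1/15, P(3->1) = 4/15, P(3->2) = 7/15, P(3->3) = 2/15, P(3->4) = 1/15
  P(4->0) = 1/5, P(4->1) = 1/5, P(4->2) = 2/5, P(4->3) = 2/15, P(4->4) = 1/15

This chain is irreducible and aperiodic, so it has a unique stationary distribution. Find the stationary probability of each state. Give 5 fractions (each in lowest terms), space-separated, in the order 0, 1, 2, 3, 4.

The stationary distribution satisfies pi = pi * P, i.e.:
  pi_0 = 1/5*pi_0 + 2/15*pi_1 + 4/15*pi_2 + 1/15*pi_3 + 1/5*pi_4
  pi_1 = 1/15*pi_0 + 2/15*pi_1 + 4/15*pi_2 + 4/15*pi_3 + 1/5*pi_4
  pi_2 = 4/15*pi_0 + 2/15*pi_1 + 1/5*pi_2 + 7/15*pi_3 + 2/5*pi_4
  pi_3 = 2/15*pi_0 + 1/5*pi_1 + 1/5*pi_2 + 2/15*pi_3 + 2/15*pi_4
  pi_4 = 1/3*pi_0 + 2/5*pi_1 + 1/15*pi_2 + 1/15*pi_3 + 1/15*pi_4
with normalization: pi_0 + pi_1 + pi_2 + pi_3 + pi_4 = 1.

Using the first 4 balance equations plus normalization, the linear system A*pi = b is:
  [-4/5, 2/15, 4/15, 1/15, 1/5] . pi = 0
  [1/15, -13/15, 4/15, 4/15, 1/5] . pi = 0
  [4/15, 2/15, -4/5, 7/15, 2/5] . pi = 0
  [2/15, 1/5, 1/5, -13/15, 2/15] . pi = 0
  [1, 1, 1, 1, 1] . pi = 1

Solving yields:
  pi_0 = 11931/64901
  pi_1 = 12479/64901
  pi_2 = 18129/64901
  pi_3 = 10694/64901
  pi_4 = 11668/64901

Verification (pi * P):
  11931/64901*1/5 + 12479/64901*2/15 + 18129/64901*4/15 + 10694/64901*1/15 + 11668/64901*1/5 = 11931/64901 = pi_0  (ok)
  11931/64901*1/15 + 12479/64901*2/15 + 18129/64901*4/15 + 10694/64901*4/15 + 11668/64901*1/5 = 12479/64901 = pi_1  (ok)
  11931/64901*4/15 + 12479/64901*2/15 + 18129/64901*1/5 + 10694/64901*7/15 + 11668/64901*2/5 = 18129/64901 = pi_2  (ok)
  11931/64901*2/15 + 12479/64901*1/5 + 18129/64901*1/5 + 10694/64901*2/15 + 11668/64901*2/15 = 10694/64901 = pi_3  (ok)
  11931/64901*1/3 + 12479/64901*2/5 + 18129/64901*1/15 + 10694/64901*1/15 + 11668/64901*1/15 = 11668/64901 = pi_4  (ok)

Answer: 11931/64901 12479/64901 18129/64901 10694/64901 11668/64901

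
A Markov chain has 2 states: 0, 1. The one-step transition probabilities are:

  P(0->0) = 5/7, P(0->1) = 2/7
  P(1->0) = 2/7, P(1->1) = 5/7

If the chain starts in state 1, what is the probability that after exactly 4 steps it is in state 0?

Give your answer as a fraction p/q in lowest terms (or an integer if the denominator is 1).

Computing P^4 by repeated multiplication:
P^1 =
  0: [5/7, 2/7]
  1: [2/7, 5/7]
P^2 =
  0: [29/49, 20/49]
  1: [20/49, 29/49]
P^3 =
  0: [185/343, 158/343]
  1: [158/343, 185/343]
P^4 =
  0: [1241/2401, 1160/2401]
  1: [1160/2401, 1241/2401]

(P^4)[1 -> 0] = 1160/2401

Answer: 1160/2401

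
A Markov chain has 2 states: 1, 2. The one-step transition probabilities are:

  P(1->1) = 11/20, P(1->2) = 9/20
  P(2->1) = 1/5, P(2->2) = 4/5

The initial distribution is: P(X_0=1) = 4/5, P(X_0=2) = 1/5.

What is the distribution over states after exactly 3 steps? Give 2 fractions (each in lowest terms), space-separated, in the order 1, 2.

Answer: 411/1250 839/1250

Derivation:
Propagating the distribution step by step (d_{t+1} = d_t * P):
d_0 = (1=4/5, 2=1/5)
  d_1[1] = 4/5*11/20 + 1/5*1/5 = 12/25
  d_1[2] = 4/5*9/20 + 1/5*4/5 = 13/25
d_1 = (1=12/25, 2=13/25)
  d_2[1] = 12/25*11/20 + 13/25*1/5 = 46/125
  d_2[2] = 12/25*9/20 + 13/25*4/5 = 79/125
d_2 = (1=46/125, 2=79/125)
  d_3[1] = 46/125*11/20 + 79/125*1/5 = 411/1250
  d_3[2] = 46/125*9/20 + 79/125*4/5 = 839/1250
d_3 = (1=411/1250, 2=839/1250)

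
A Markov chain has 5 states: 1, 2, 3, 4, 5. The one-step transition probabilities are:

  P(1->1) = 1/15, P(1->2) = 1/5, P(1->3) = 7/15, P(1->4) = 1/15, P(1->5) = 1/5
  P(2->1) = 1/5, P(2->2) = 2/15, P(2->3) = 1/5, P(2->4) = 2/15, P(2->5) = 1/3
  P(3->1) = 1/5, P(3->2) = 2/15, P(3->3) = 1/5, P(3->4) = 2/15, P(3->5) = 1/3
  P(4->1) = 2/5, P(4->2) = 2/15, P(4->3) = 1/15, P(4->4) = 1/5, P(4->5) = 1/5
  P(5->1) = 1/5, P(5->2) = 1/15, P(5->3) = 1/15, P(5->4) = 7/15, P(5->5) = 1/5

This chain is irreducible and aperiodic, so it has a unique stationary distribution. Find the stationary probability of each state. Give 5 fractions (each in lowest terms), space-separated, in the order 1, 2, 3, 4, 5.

Answer: 921/4297 8468/64455 12637/64455 922/4297 1047/4297

Derivation:
The stationary distribution satisfies pi = pi * P, i.e.:
  pi_1 = 1/15*pi_1 + 1/5*pi_2 + 1/5*pi_3 + 2/5*pi_4 + 1/5*pi_5
  pi_2 = 1/5*pi_1 + 2/15*pi_2 + 2/15*pi_3 + 2/15*pi_4 + 1/15*pi_5
  pi_3 = 7/15*pi_1 + 1/5*pi_2 + 1/5*pi_3 + 1/15*pi_4 + 1/15*pi_5
  pi_4 = 1/15*pi_1 + 2/15*pi_2 + 2/15*pi_3 + 1/5*pi_4 + 7/15*pi_5
  pi_5 = 1/5*pi_1 + 1/3*pi_2 + 1/3*pi_3 + 1/5*pi_4 + 1/5*pi_5
with normalization: pi_1 + pi_2 + pi_3 + pi_4 + pi_5 = 1.

Using the first 4 balance equations plus normalization, the linear system A*pi = b is:
  [-14/15, 1/5, 1/5, 2/5, 1/5] . pi = 0
  [1/5, -13/15, 2/15, 2/15, 1/15] . pi = 0
  [7/15, 1/5, -4/5, 1/15, 1/15] . pi = 0
  [1/15, 2/15, 2/15, -4/5, 7/15] . pi = 0
  [1, 1, 1, 1, 1] . pi = 1

Solving yields:
  pi_1 = 921/4297
  pi_2 = 8468/64455
  pi_3 = 12637/64455
  pi_4 = 922/4297
  pi_5 = 1047/4297

Verification (pi * P):
  921/4297*1/15 + 8468/64455*1/5 + 12637/64455*1/5 + 922/4297*2/5 + 1047/4297*1/5 = 921/4297 = pi_1  (ok)
  921/4297*1/5 + 8468/64455*2/15 + 12637/64455*2/15 + 922/4297*2/15 + 1047/4297*1/15 = 8468/64455 = pi_2  (ok)
  921/4297*7/15 + 8468/64455*1/5 + 12637/64455*1/5 + 922/4297*1/15 + 1047/4297*1/15 = 12637/64455 = pi_3  (ok)
  921/4297*1/15 + 8468/64455*2/15 + 12637/64455*2/15 + 922/4297*1/5 + 1047/4297*7/15 = 922/4297 = pi_4  (ok)
  921/4297*1/5 + 8468/64455*1/3 + 12637/64455*1/3 + 922/4297*1/5 + 1047/4297*1/5 = 1047/4297 = pi_5  (ok)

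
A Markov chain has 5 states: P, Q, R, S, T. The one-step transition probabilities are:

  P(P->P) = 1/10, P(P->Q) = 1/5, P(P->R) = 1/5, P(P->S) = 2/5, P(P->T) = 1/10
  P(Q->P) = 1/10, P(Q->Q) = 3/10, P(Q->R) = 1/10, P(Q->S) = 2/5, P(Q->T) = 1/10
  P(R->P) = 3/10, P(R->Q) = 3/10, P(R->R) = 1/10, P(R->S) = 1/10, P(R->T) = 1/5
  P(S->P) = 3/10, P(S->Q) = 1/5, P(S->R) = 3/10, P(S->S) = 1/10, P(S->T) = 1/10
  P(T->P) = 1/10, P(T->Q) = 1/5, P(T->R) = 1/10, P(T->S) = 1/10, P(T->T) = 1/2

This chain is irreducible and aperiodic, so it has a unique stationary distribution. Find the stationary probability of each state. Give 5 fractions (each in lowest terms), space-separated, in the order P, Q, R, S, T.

Answer: 240/1351 974/4053 220/1351 87/386 1571/8106

Derivation:
The stationary distribution satisfies pi = pi * P, i.e.:
  pi_P = 1/10*pi_P + 1/10*pi_Q + 3/10*pi_R + 3/10*pi_S + 1/10*pi_T
  pi_Q = 1/5*pi_P + 3/10*pi_Q + 3/10*pi_R + 1/5*pi_S + 1/5*pi_T
  pi_R = 1/5*pi_P + 1/10*pi_Q + 1/10*pi_R + 3/10*pi_S + 1/10*pi_T
  pi_S = 2/5*pi_P + 2/5*pi_Q + 1/10*pi_R + 1/10*pi_S + 1/10*pi_T
  pi_T = 1/10*pi_P + 1/10*pi_Q + 1/5*pi_R + 1/10*pi_S + 1/2*pi_T
with normalization: pi_P + pi_Q + pi_R + pi_S + pi_T = 1.

Using the first 4 balance equations plus normalization, the linear system A*pi = b is:
  [-9/10, 1/10, 3/10, 3/10, 1/10] . pi = 0
  [1/5, -7/10, 3/10, 1/5, 1/5] . pi = 0
  [1/5, 1/10, -9/10, 3/10, 1/10] . pi = 0
  [2/5, 2/5, 1/10, -9/10, 1/10] . pi = 0
  [1, 1, 1, 1, 1] . pi = 1

Solving yields:
  pi_P = 240/1351
  pi_Q = 974/4053
  pi_R = 220/1351
  pi_S = 87/386
  pi_T = 1571/8106

Verification (pi * P):
  240/1351*1/10 + 974/4053*1/10 + 220/1351*3/10 + 87/386*3/10 + 1571/8106*1/10 = 240/1351 = pi_P  (ok)
  240/1351*1/5 + 974/4053*3/10 + 220/1351*3/10 + 87/386*1/5 + 1571/8106*1/5 = 974/4053 = pi_Q  (ok)
  240/1351*1/5 + 974/4053*1/10 + 220/1351*1/10 + 87/386*3/10 + 1571/8106*1/10 = 220/1351 = pi_R  (ok)
  240/1351*2/5 + 974/4053*2/5 + 220/1351*1/10 + 87/386*1/10 + 1571/8106*1/10 = 87/386 = pi_S  (ok)
  240/1351*1/10 + 974/4053*1/10 + 220/1351*1/5 + 87/386*1/10 + 1571/8106*1/2 = 1571/8106 = pi_T  (ok)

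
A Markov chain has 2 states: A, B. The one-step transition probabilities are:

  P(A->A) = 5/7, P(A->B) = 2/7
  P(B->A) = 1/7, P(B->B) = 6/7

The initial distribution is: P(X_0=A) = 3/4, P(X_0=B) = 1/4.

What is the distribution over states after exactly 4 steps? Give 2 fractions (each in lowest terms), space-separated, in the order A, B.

Answer: 907/2401 1494/2401

Derivation:
Propagating the distribution step by step (d_{t+1} = d_t * P):
d_0 = (A=3/4, B=1/4)
  d_1[A] = 3/4*5/7 + 1/4*1/7 = 4/7
  d_1[B] = 3/4*2/7 + 1/4*6/7 = 3/7
d_1 = (A=4/7, B=3/7)
  d_2[A] = 4/7*5/7 + 3/7*1/7 = 23/49
  d_2[B] = 4/7*2/7 + 3/7*6/7 = 26/49
d_2 = (A=23/49, B=26/49)
  d_3[A] = 23/49*5/7 + 26/49*1/7 = 141/343
  d_3[B] = 23/49*2/7 + 26/49*6/7 = 202/343
d_3 = (A=141/343, B=202/343)
  d_4[A] = 141/343*5/7 + 202/343*1/7 = 907/2401
  d_4[B] = 141/343*2/7 + 202/343*6/7 = 1494/2401
d_4 = (A=907/2401, B=1494/2401)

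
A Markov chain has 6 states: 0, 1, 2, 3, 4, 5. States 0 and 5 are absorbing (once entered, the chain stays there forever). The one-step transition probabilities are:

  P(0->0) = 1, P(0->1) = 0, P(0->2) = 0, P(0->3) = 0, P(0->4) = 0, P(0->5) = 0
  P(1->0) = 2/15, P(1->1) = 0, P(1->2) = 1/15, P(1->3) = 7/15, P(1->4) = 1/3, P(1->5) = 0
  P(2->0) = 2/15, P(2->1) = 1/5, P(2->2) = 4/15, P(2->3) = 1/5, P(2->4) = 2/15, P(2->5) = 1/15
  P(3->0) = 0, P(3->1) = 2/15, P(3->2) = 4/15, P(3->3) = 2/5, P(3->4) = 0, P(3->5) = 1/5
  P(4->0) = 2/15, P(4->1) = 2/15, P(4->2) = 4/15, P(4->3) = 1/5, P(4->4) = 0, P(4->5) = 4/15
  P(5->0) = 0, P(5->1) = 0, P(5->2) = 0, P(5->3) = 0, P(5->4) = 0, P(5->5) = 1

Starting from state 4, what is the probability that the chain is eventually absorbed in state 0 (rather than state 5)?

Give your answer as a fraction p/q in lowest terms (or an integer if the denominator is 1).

Let a_i = P(absorbed in 0 | start in state i).
Boundary conditions: a_0 = 1, a_5 = 0.
For each transient state i, a_i = sum_j P(i->j) * a_j:
  a_1 = 2/15*a_0 + 0*a_1 + 1/15*a_2 + 7/15*a_3 + 1/3*a_4 + 0*a_5
  a_2 = 2/15*a_0 + 1/5*a_1 + 4/15*a_2 + 1/5*a_3 + 2/15*a_4 + 1/15*a_5
  a_3 = 0*a_0 + 2/15*a_1 + 4/15*a_2 + 2/5*a_3 + 0*a_4 + 1/5*a_5
  a_4 = 2/15*a_0 + 2/15*a_1 + 4/15*a_2 + 1/5*a_3 + 0*a_4 + 4/15*a_5

Substituting a_0 = 1 and a_5 = 0, rearrange to (I - Q) a = r where r[i] = P(i -> 0):
  [1, -1/15, -7/15, -1/3] . (a_1, a_2, a_3, a_4) = 2/15
  [-1/5, 11/15, -1/5, -2/15] . (a_1, a_2, a_3, a_4) = 2/15
  [-2/15, -4/15, 3/5, 0] . (a_1, a_2, a_3, a_4) = 0
  [-2/15, -4/15, -1/5, 1] . (a_1, a_2, a_3, a_4) = 2/15

Solving yields:
  a_1 = 2513/5991
  a_2 = 2645/5991
  a_3 = 578/1997
  a_4 = 2186/5991

Starting state is 4, so the absorption probability is a_4 = 2186/5991.

Answer: 2186/5991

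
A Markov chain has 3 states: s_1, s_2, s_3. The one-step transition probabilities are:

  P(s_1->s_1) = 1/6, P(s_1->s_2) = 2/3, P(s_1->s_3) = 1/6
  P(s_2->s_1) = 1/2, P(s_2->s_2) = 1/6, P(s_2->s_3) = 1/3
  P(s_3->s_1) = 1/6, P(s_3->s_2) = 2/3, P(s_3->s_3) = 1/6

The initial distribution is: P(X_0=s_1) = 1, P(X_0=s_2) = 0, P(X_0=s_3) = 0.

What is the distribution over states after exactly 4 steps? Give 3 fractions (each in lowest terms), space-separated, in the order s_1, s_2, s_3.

Propagating the distribution step by step (d_{t+1} = d_t * P):
d_0 = (s_1=1, s_2=0, s_3=0)
  d_1[s_1] = 1*1/6 + 0*1/2 + 0*1/6 = 1/6
  d_1[s_2] = 1*2/3 + 0*1/6 + 0*2/3 = 2/3
  d_1[s_3] = 1*1/6 + 0*1/3 + 0*1/6 = 1/6
d_1 = (s_1=1/6, s_2=2/3, s_3=1/6)
  d_2[s_1] = 1/6*1/6 + 2/3*1/2 + 1/6*1/6 = 7/18
  d_2[s_2] = 1/6*2/3 + 2/3*1/6 + 1/6*2/3 = 1/3
  d_2[s_3] = 1/6*1/6 + 2/3*1/3 + 1/6*1/6 = 5/18
d_2 = (s_1=7/18, s_2=1/3, s_3=5/18)
  d_3[s_1] = 7/18*1/6 + 1/3*1/2 + 5/18*1/6 = 5/18
  d_3[s_2] = 7/18*2/3 + 1/3*1/6 + 5/18*2/3 = 1/2
  d_3[s_3] = 7/18*1/6 + 1/3*1/3 + 5/18*1/6 = 2/9
d_3 = (s_1=5/18, s_2=1/2, s_3=2/9)
  d_4[s_1] = 5/18*1/6 + 1/2*1/2 + 2/9*1/6 = 1/3
  d_4[s_2] = 5/18*2/3 + 1/2*1/6 + 2/9*2/3 = 5/12
  d_4[s_3] = 5/18*1/6 + 1/2*1/3 + 2/9*1/6 = 1/4
d_4 = (s_1=1/3, s_2=5/12, s_3=1/4)

Answer: 1/3 5/12 1/4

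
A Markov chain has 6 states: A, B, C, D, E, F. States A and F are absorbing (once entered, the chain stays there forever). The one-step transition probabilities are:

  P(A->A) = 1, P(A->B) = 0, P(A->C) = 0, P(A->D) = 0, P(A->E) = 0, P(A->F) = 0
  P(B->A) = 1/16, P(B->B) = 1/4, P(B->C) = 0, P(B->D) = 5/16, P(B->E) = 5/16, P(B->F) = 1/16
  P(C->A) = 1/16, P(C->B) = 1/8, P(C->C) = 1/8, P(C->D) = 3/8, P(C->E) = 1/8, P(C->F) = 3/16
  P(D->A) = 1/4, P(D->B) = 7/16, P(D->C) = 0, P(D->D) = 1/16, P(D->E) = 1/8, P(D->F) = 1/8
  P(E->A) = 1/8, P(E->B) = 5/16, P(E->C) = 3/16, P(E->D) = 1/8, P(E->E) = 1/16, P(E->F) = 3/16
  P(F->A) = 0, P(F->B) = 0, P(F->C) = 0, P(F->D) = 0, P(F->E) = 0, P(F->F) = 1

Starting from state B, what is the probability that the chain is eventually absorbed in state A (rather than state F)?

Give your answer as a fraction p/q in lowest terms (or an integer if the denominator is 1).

Let a_i = P(absorbed in A | start in state i).
Boundary conditions: a_A = 1, a_F = 0.
For each transient state i, a_i = sum_j P(i->j) * a_j:
  a_B = 1/16*a_A + 1/4*a_B + 0*a_C + 5/16*a_D + 5/16*a_E + 1/16*a_F
  a_C = 1/16*a_A + 1/8*a_B + 1/8*a_C + 3/8*a_D + 1/8*a_E + 3/16*a_F
  a_D = 1/4*a_A + 7/16*a_B + 0*a_C + 1/16*a_D + 1/8*a_E + 1/8*a_F
  a_E = 1/8*a_A + 5/16*a_B + 3/16*a_C + 1/8*a_D + 1/16*a_E + 3/16*a_F

Substituting a_A = 1 and a_F = 0, rearrange to (I - Q) a = r where r[i] = P(i -> A):
  [3/4, 0, -5/16, -5/16] . (a_B, a_C, a_D, a_E) = 1/16
  [-1/8, 7/8, -3/8, -1/8] . (a_B, a_C, a_D, a_E) = 1/16
  [-7/16, 0, 15/16, -1/8] . (a_B, a_C, a_D, a_E) = 1/4
  [-5/16, -3/16, -1/8, 15/16] . (a_B, a_C, a_D, a_E) = 1/8

Solving yields:
  a_B = 10603/20406
  a_C = 4681/10203
  a_D = 11681/20406
  a_E = 9685/20406

Starting state is B, so the absorption probability is a_B = 10603/20406.

Answer: 10603/20406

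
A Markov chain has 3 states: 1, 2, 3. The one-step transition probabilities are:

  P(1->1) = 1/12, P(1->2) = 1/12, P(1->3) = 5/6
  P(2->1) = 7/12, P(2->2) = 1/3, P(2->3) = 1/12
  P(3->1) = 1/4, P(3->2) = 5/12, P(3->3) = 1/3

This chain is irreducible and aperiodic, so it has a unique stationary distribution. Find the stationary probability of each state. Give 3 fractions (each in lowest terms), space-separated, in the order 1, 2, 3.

Answer: 59/198 29/99 9/22

Derivation:
The stationary distribution satisfies pi = pi * P, i.e.:
  pi_1 = 1/12*pi_1 + 7/12*pi_2 + 1/4*pi_3
  pi_2 = 1/12*pi_1 + 1/3*pi_2 + 5/12*pi_3
  pi_3 = 5/6*pi_1 + 1/12*pi_2 + 1/3*pi_3
with normalization: pi_1 + pi_2 + pi_3 = 1.

Using the first 2 balance equations plus normalization, the linear system A*pi = b is:
  [-11/12, 7/12, 1/4] . pi = 0
  [1/12, -2/3, 5/12] . pi = 0
  [1, 1, 1] . pi = 1

Solving yields:
  pi_1 = 59/198
  pi_2 = 29/99
  pi_3 = 9/22

Verification (pi * P):
  59/198*1/12 + 29/99*7/12 + 9/22*1/4 = 59/198 = pi_1  (ok)
  59/198*1/12 + 29/99*1/3 + 9/22*5/12 = 29/99 = pi_2  (ok)
  59/198*5/6 + 29/99*1/12 + 9/22*1/3 = 9/22 = pi_3  (ok)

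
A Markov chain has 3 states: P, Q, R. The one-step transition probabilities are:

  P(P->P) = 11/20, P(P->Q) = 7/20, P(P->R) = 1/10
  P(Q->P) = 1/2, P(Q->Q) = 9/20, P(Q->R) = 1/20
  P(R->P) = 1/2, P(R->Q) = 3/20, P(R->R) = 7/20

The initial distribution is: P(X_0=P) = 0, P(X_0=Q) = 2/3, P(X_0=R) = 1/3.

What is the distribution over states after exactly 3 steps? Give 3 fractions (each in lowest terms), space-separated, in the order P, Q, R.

Propagating the distribution step by step (d_{t+1} = d_t * P):
d_0 = (P=0, Q=2/3, R=1/3)
  d_1[P] = 0*11/20 + 2/3*1/2 + 1/3*1/2 = 1/2
  d_1[Q] = 0*7/20 + 2/3*9/20 + 1/3*3/20 = 7/20
  d_1[R] = 0*1/10 + 2/3*1/20 + 1/3*7/20 = 3/20
d_1 = (P=1/2, Q=7/20, R=3/20)
  d_2[P] = 1/2*11/20 + 7/20*1/2 + 3/20*1/2 = 21/40
  d_2[Q] = 1/2*7/20 + 7/20*9/20 + 3/20*3/20 = 71/200
  d_2[R] = 1/2*1/10 + 7/20*1/20 + 3/20*7/20 = 3/25
d_2 = (P=21/40, Q=71/200, R=3/25)
  d_3[P] = 21/40*11/20 + 71/200*1/2 + 3/25*1/2 = 421/800
  d_3[Q] = 21/40*7/20 + 71/200*9/20 + 3/25*3/20 = 723/2000
  d_3[R] = 21/40*1/10 + 71/200*1/20 + 3/25*7/20 = 449/4000
d_3 = (P=421/800, Q=723/2000, R=449/4000)

Answer: 421/800 723/2000 449/4000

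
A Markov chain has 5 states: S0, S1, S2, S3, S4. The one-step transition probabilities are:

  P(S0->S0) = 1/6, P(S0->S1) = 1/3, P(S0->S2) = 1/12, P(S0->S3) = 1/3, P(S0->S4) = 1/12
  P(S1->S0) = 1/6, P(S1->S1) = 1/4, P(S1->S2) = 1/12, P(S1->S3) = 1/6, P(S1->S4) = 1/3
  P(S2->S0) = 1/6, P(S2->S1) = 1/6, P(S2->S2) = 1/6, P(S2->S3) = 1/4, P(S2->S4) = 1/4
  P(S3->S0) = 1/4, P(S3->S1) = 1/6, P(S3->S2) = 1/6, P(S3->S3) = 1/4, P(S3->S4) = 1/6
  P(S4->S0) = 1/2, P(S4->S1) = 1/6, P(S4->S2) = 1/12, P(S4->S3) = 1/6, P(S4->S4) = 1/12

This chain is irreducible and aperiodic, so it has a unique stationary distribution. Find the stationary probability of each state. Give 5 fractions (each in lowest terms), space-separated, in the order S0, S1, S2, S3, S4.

The stationary distribution satisfies pi = pi * P, i.e.:
  pi_S0 = 1/6*pi_S0 + 1/6*pi_S1 + 1/6*pi_S2 + 1/4*pi_S3 + 1/2*pi_S4
  pi_S1 = 1/3*pi_S0 + 1/4*pi_S1 + 1/6*pi_S2 + 1/6*pi_S3 + 1/6*pi_S4
  pi_S2 = 1/12*pi_S0 + 1/12*pi_S1 + 1/6*pi_S2 + 1/6*pi_S3 + 1/12*pi_S4
  pi_S3 = 1/3*pi_S0 + 1/6*pi_S1 + 1/4*pi_S2 + 1/4*pi_S3 + 1/6*pi_S4
  pi_S4 = 1/12*pi_S0 + 1/3*pi_S1 + 1/4*pi_S2 + 1/6*pi_S3 + 1/12*pi_S4
with normalization: pi_S0 + pi_S1 + pi_S2 + pi_S3 + pi_S4 = 1.

Using the first 4 balance equations plus normalization, the linear system A*pi = b is:
  [-5/6, 1/6, 1/6, 1/4, 1/2] . pi = 0
  [1/3, -3/4, 1/6, 1/6, 1/6] . pi = 0
  [1/12, 1/12, -5/6, 1/6, 1/12] . pi = 0
  [1/3, 1/6, 1/4, -3/4, 1/6] . pi = 0
  [1, 1, 1, 1, 1] . pi = 1

Solving yields:
  pi_S0 = 5629/22894
  pi_S1 = 2593/11447
  pi_S2 = 1287/11447
  pi_S3 = 2710/11447
  pi_S4 = 4085/22894

Verification (pi * P):
  5629/22894*1/6 + 2593/11447*1/6 + 1287/11447*1/6 + 2710/11447*1/4 + 4085/22894*1/2 = 5629/22894 = pi_S0  (ok)
  5629/22894*1/3 + 2593/11447*1/4 + 1287/11447*1/6 + 2710/11447*1/6 + 4085/22894*1/6 = 2593/11447 = pi_S1  (ok)
  5629/22894*1/12 + 2593/11447*1/12 + 1287/11447*1/6 + 2710/11447*1/6 + 4085/22894*1/12 = 1287/11447 = pi_S2  (ok)
  5629/22894*1/3 + 2593/11447*1/6 + 1287/11447*1/4 + 2710/11447*1/4 + 4085/22894*1/6 = 2710/11447 = pi_S3  (ok)
  5629/22894*1/12 + 2593/11447*1/3 + 1287/11447*1/4 + 2710/11447*1/6 + 4085/22894*1/12 = 4085/22894 = pi_S4  (ok)

Answer: 5629/22894 2593/11447 1287/11447 2710/11447 4085/22894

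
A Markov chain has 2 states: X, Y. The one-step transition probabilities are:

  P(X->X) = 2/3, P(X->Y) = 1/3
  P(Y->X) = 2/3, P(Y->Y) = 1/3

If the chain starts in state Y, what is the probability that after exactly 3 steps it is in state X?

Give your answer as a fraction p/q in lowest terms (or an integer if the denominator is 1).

Answer: 2/3

Derivation:
Computing P^3 by repeated multiplication:
P^1 =
  X: [2/3, 1/3]
  Y: [2/3, 1/3]
P^2 =
  X: [2/3, 1/3]
  Y: [2/3, 1/3]
P^3 =
  X: [2/3, 1/3]
  Y: [2/3, 1/3]

(P^3)[Y -> X] = 2/3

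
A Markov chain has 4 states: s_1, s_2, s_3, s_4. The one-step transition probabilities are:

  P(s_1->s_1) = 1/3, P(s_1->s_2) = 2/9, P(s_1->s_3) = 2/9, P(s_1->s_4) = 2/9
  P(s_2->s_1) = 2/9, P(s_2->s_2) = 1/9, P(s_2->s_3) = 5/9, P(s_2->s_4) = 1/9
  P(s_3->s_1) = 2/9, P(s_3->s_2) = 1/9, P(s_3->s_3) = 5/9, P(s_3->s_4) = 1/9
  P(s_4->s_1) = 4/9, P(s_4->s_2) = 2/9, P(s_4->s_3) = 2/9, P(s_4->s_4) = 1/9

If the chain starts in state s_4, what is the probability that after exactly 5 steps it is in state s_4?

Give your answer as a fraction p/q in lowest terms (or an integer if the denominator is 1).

Answer: 8441/59049

Derivation:
Computing P^5 by repeated multiplication:
P^1 =
  s_1: [1/3, 2/9, 2/9, 2/9]
  s_2: [2/9, 1/9, 5/9, 1/9]
  s_3: [2/9, 1/9, 5/9, 1/9]
  s_4: [4/9, 2/9, 2/9, 1/9]
P^2 =
  s_1: [25/81, 14/81, 10/27, 4/27]
  s_2: [22/81, 4/27, 4/9, 11/81]
  s_3: [22/81, 4/27, 4/9, 11/81]
  s_4: [8/27, 14/81, 10/27, 13/81]
P^3 =
  s_1: [211/729, 118/729, 98/243, 106/729]
  s_2: [206/729, 38/243, 34/81, 103/729]
  s_3: [206/729, 38/243, 34/81, 103/729]
  s_4: [212/729, 118/729, 98/243, 35/243]
P^4 =
  s_1: [209/729, 1046/6561, 898/2187, 940/6561]
  s_2: [1870/6561, 346/2187, 302/729, 935/6561]
  s_3: [1870/6561, 346/2187, 302/729, 935/6561]
  s_4: [1880/6561, 1046/6561, 898/2187, 941/6561]
P^5 =
  s_1: [16883/59049, 9382/59049, 8114/19683, 938/6561]
  s_2: [16862/59049, 3122/19683, 2710/6561, 8431/59049]
  s_3: [16862/59049, 3122/19683, 2710/6561, 8431/59049]
  s_4: [1876/6561, 9382/59049, 8114/19683, 8441/59049]

(P^5)[s_4 -> s_4] = 8441/59049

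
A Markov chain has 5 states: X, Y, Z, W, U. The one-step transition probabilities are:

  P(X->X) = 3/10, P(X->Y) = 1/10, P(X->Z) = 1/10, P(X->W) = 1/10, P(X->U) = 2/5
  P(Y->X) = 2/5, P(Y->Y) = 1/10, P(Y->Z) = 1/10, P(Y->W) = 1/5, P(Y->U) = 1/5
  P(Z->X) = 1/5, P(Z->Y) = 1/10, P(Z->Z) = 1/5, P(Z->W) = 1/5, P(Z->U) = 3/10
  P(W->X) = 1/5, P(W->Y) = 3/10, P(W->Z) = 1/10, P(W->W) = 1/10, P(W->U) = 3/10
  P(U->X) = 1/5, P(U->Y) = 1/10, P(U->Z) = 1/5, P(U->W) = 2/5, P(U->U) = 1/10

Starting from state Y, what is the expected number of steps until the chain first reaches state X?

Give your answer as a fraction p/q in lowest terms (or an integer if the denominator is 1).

Let h_i = expected steps to first reach X from state i.
Boundary: h_X = 0.
First-step equations for the other states:
  h_Y = 1 + 2/5*h_X + 1/10*h_Y + 1/10*h_Z + 1/5*h_W + 1/5*h_U
  h_Z = 1 + 1/5*h_X + 1/10*h_Y + 1/5*h_Z + 1/5*h_W + 3/10*h_U
  h_W = 1 + 1/5*h_X + 3/10*h_Y + 1/10*h_Z + 1/10*h_W + 3/10*h_U
  h_U = 1 + 1/5*h_X + 1/10*h_Y + 1/5*h_Z + 2/5*h_W + 1/10*h_U

Substituting h_X = 0 and rearranging gives the linear system (I - Q) h = 1:
  [9/10, -1/10, -1/5, -1/5] . (h_Y, h_Z, h_W, h_U) = 1
  [-1/10, 4/5, -1/5, -3/10] . (h_Y, h_Z, h_W, h_U) = 1
  [-3/10, -1/10, 9/10, -3/10] . (h_Y, h_Z, h_W, h_U) = 1
  [-1/10, -1/5, -2/5, 9/10] . (h_Y, h_Z, h_W, h_U) = 1

Solving yields:
  h_Y = 1325/379
  h_Z = 1655/379
  h_W = 1595/379
  h_U = 1645/379

Starting state is Y, so the expected hitting time is h_Y = 1325/379.

Answer: 1325/379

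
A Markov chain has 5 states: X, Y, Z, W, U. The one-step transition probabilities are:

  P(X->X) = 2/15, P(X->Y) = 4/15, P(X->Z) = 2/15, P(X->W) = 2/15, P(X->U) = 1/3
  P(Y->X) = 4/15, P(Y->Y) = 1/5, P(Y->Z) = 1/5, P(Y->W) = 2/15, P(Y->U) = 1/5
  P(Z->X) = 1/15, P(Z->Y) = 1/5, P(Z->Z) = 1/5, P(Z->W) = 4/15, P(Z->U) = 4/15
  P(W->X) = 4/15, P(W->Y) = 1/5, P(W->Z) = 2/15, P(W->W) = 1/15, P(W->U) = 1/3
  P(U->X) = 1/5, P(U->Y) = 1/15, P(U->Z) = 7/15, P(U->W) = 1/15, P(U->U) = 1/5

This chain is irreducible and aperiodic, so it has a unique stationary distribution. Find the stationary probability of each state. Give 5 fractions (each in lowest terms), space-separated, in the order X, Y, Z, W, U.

Answer: 10751/60971 10808/60971 15115/60971 8525/60971 15772/60971

Derivation:
The stationary distribution satisfies pi = pi * P, i.e.:
  pi_X = 2/15*pi_X + 4/15*pi_Y + 1/15*pi_Z + 4/15*pi_W + 1/5*pi_U
  pi_Y = 4/15*pi_X + 1/5*pi_Y + 1/5*pi_Z + 1/5*pi_W + 1/15*pi_U
  pi_Z = 2/15*pi_X + 1/5*pi_Y + 1/5*pi_Z + 2/15*pi_W + 7/15*pi_U
  pi_W = 2/15*pi_X + 2/15*pi_Y + 4/15*pi_Z + 1/15*pi_W + 1/15*pi_U
  pi_U = 1/3*pi_X + 1/5*pi_Y + 4/15*pi_Z + 1/3*pi_W + 1/5*pi_U
with normalization: pi_X + pi_Y + pi_Z + pi_W + pi_U = 1.

Using the first 4 balance equations plus normalization, the linear system A*pi = b is:
  [-13/15, 4/15, 1/15, 4/15, 1/5] . pi = 0
  [4/15, -4/5, 1/5, 1/5, 1/15] . pi = 0
  [2/15, 1/5, -4/5, 2/15, 7/15] . pi = 0
  [2/15, 2/15, 4/15, -14/15, 1/15] . pi = 0
  [1, 1, 1, 1, 1] . pi = 1

Solving yields:
  pi_X = 10751/60971
  pi_Y = 10808/60971
  pi_Z = 15115/60971
  pi_W = 8525/60971
  pi_U = 15772/60971

Verification (pi * P):
  10751/60971*2/15 + 10808/60971*4/15 + 15115/60971*1/15 + 8525/60971*4/15 + 15772/60971*1/5 = 10751/60971 = pi_X  (ok)
  10751/60971*4/15 + 10808/60971*1/5 + 15115/60971*1/5 + 8525/60971*1/5 + 15772/60971*1/15 = 10808/60971 = pi_Y  (ok)
  10751/60971*2/15 + 10808/60971*1/5 + 15115/60971*1/5 + 8525/60971*2/15 + 15772/60971*7/15 = 15115/60971 = pi_Z  (ok)
  10751/60971*2/15 + 10808/60971*2/15 + 15115/60971*4/15 + 8525/60971*1/15 + 15772/60971*1/15 = 8525/60971 = pi_W  (ok)
  10751/60971*1/3 + 10808/60971*1/5 + 15115/60971*4/15 + 8525/60971*1/3 + 15772/60971*1/5 = 15772/60971 = pi_U  (ok)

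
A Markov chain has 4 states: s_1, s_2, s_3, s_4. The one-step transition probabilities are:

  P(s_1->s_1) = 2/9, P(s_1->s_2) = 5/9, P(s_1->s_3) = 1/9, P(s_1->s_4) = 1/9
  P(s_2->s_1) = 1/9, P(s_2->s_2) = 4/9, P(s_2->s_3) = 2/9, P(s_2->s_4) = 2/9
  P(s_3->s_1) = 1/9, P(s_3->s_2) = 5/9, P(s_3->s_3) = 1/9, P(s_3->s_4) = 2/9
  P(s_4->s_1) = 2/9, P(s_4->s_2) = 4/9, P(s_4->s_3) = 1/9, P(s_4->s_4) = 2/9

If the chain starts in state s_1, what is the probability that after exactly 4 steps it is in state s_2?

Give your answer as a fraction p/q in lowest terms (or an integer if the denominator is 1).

Computing P^4 by repeated multiplication:
P^1 =
  s_1: [2/9, 5/9, 1/9, 1/9]
  s_2: [1/9, 4/9, 2/9, 2/9]
  s_3: [1/9, 5/9, 1/9, 2/9]
  s_4: [2/9, 4/9, 1/9, 2/9]
P^2 =
  s_1: [4/27, 13/27, 14/81, 16/81]
  s_2: [4/27, 13/27, 13/81, 17/81]
  s_3: [4/27, 38/81, 14/81, 17/81]
  s_4: [13/81, 13/27, 13/81, 16/81]
P^3 =
  s_1: [109/729, 350/729, 40/243, 50/243]
  s_2: [110/729, 349/729, 40/243, 50/243]
  s_3: [110/729, 350/729, 119/729, 50/243]
  s_4: [110/729, 350/729, 40/243, 149/729]
P^4 =
  s_1: [988/6561, 3145/6561, 1079/6561, 1349/6561]
  s_2: [989/6561, 3146/6561, 1078/6561, 1348/6561]
  s_3: [989/6561, 3145/6561, 1079/6561, 1348/6561]
  s_4: [988/6561, 3146/6561, 1079/6561, 1348/6561]

(P^4)[s_1 -> s_2] = 3145/6561

Answer: 3145/6561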